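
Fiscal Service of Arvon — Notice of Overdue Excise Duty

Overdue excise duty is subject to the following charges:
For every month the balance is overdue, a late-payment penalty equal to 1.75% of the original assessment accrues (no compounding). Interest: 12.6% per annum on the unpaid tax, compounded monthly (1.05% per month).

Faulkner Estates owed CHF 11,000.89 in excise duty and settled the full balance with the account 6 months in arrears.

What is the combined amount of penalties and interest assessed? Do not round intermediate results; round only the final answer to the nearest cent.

Late-payment penalty: 6 × 1.75% × CHF 11,000.89 = CHF 1,155.09…
Interest: CHF 11,000.89 × ((1 + 0.0105)^6 − 1) = CHF 11,000.89 × 0.0646771… = CHF 711.5055…
Penalties + interest = CHF 1,155.0935… + CHF 711.5055… = CHF 1,866.60

CHF 1,866.60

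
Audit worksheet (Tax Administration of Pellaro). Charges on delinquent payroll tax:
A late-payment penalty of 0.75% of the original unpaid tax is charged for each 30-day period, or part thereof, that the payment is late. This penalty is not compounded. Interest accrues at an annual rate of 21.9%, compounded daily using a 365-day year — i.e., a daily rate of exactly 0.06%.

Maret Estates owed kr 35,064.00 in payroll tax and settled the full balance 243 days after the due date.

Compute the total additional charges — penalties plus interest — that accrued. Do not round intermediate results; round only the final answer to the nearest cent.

kr 7,868.86

Penalty periods: ⌈243/30⌉ = 9; penalty = 9 × 0.75% × kr 35,064.00 = kr 2,366.82
Interest: kr 35,064.00 × ((1 + 0.0006)^243 − 1) = kr 35,064.00 × 0.15691419… = kr 5,502.0391…
Penalties + interest = kr 2,366.8200 + kr 5,502.0391… = kr 7,868.86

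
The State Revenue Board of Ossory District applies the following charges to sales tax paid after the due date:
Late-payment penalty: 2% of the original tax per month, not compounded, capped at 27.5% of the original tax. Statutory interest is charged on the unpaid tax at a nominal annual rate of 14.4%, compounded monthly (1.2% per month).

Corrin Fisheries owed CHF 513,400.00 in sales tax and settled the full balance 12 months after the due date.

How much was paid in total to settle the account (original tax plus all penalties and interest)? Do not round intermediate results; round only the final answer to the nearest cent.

Penalty: 12 × 2% × CHF 513,400.00 = CHF 123,216.00 (below the 27.5% cap of CHF 141,185.00)
Interest: CHF 513,400.00 × ((1 + 0.012)^12 − 1) = CHF 513,400.00 × 0.1538946… = CHF 79,009.5001…
Total = CHF 513,400.00 + CHF 123,216.0000 + CHF 79,009.5001… = CHF 715,625.50

CHF 715,625.50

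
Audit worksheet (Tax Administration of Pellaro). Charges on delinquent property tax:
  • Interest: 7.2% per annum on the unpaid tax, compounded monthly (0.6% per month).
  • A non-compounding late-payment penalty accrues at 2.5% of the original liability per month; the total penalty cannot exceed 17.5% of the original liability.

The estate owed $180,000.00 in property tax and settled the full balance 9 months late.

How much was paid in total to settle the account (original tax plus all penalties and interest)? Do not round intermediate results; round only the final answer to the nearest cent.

Penalty (uncapped): 9 × 2.5% × $180,000.00 = $40,500.00; cap = 17.5% × $180,000.00 = $31,500.00 → penalty = $31,500.00
Interest: $180,000.00 × ((1 + 0.006)^9 − 1) = $180,000.00 × 0.0553143… = $9,956.5755…
Total = $180,000.00 + $31,500.0000 + $9,956.5755… = $221,456.58

$221,456.58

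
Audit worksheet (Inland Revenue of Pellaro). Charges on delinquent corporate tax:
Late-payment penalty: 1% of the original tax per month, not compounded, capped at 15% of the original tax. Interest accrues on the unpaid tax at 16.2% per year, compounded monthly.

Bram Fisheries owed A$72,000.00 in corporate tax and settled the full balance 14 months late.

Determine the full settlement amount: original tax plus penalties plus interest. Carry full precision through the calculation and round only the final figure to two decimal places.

Penalty: 14 × 1% × A$72,000.00 = A$10,080.00 (below the 15% cap of A$10,800.00)
Interest (16.2%/yr ÷ 12 = 1.35%/month): A$72,000.00 × ((1 + 0.0135)^14 − 1) = A$14,869.0433…
Total = A$72,000.00 + A$10,080.0000 + A$14,869.0433… = A$96,949.04

A$96,949.04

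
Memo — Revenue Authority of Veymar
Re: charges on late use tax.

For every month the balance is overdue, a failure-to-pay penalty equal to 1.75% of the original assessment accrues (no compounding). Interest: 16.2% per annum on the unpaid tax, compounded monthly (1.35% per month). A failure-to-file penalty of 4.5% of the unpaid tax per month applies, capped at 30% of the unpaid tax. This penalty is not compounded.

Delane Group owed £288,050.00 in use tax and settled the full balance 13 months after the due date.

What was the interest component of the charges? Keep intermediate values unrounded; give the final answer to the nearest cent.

£54,857.25

Interest: £288,050.00 × ((1 + 0.0135)^13 − 1) = £288,050.00 × 0.1904435… = £54,857.2512…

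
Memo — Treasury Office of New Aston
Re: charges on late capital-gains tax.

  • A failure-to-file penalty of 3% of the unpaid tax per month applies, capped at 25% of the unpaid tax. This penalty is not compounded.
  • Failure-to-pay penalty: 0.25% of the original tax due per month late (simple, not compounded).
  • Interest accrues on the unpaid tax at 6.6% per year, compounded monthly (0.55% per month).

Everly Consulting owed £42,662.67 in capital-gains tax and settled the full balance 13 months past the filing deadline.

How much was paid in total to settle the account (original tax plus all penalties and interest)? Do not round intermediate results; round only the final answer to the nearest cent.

£57,867.98

Failure-to-file: 13 × 3% × £42,662.67 = £16,638.44…, capped at 25% × £42,662.67 = £10,665.67…
Failure-to-pay penalty: 13 × 0.25% × £42,662.67 = £1,386.54…
Interest: £42,662.67 × ((1 + 0.0055)^13 − 1) = £42,662.67 × 0.0739077… = £3,153.1017…
Total = £42,662.67 + £12,052.2043… + £3,153.1017… = £57,867.98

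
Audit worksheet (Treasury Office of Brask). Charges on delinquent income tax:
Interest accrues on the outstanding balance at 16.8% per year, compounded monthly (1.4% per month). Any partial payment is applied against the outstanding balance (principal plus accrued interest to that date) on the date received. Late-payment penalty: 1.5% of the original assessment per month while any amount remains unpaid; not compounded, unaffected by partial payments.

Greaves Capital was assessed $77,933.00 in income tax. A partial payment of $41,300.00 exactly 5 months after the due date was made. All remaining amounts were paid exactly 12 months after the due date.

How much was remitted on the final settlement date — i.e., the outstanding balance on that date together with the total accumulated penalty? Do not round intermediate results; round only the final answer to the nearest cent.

$60,588.97

Balance at month 5: $77,933.0000 × (1 + 0.014)^5 = $83,543.2122…
After $41,300.00 payment: $83,543.2122… − $41,300.00 = $42,243.2122…
Balance at month 12: $42,243.2122… × (1 + 0.014)^7 = $46,561.0343…
Penalty: 12 × 1.5% × $77,933.00 = $14,027.94
Final settlement = outstanding balance + penalty = $46,561.0343… + $14,027.94 = $60,588.97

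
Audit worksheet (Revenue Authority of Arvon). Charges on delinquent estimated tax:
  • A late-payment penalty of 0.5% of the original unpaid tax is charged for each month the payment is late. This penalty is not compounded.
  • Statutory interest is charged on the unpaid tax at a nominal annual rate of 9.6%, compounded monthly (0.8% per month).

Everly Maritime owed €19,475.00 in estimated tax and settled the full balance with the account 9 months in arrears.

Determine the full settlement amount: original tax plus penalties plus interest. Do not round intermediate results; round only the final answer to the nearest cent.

€21,799.29

Late-payment penalty = 0.5% × €19,475.00 × 9 mo = €876.38…
Interest: €19,475.00 × ((1 + 0.008)^9 − 1) = €19,475.00 × 0.0743475… = €1,447.9181…
Total = €19,475.00 + €876.3750 + €1,447.9181… = €21,799.29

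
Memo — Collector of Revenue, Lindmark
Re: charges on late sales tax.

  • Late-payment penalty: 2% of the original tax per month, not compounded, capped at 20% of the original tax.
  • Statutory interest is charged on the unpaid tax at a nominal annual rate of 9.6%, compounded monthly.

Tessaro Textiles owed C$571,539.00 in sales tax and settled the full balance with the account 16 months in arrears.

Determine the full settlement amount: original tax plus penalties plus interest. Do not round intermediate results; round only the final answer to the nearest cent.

Penalty (uncapped): 16 × 2% × C$571,539.00 = C$182,892.48; cap = 20% × C$571,539.00 = C$114,307.80 → penalty = C$114,307.80
Interest (9.6%/yr ÷ 12 = 0.8%/month): C$571,539.00 × ((1 + 0.008)^16 − 1) = C$77,714.6269…
Total = C$571,539.00 + C$114,307.8000 + C$77,714.6269… = C$763,561.43

C$763,561.43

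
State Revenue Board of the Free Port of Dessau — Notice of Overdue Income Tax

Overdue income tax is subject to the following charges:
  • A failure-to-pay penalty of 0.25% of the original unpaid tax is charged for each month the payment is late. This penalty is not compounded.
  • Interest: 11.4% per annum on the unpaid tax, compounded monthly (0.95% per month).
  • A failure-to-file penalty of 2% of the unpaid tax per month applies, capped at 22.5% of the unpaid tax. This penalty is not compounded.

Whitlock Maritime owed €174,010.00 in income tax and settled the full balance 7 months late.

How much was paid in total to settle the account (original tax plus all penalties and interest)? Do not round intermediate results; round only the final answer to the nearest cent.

Failure-to-file: 7 × 2% × €174,010.00 = €24,361.40 (under the 22.5% cap)
Failure-to-pay penalty: 7 × 0.25% × €174,010.00 = €3,045.18…
Interest: €174,010.00 × ((1 + 0.0095)^7 − 1) = €174,010.00 × 0.0684255… = €11,906.7291…
Total = €174,010.00 + €27,406.5750 + €11,906.7291… = €213,323.30

€213,323.30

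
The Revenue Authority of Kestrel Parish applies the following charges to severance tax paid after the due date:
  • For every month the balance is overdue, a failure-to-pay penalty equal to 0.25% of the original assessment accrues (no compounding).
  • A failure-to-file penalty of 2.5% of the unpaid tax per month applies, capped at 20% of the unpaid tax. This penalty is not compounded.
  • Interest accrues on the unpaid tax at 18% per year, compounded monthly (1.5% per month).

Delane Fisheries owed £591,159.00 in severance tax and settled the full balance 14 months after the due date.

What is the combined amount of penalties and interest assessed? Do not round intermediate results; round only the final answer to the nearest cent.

Failure-to-file: 14 × 2.5% × £591,159.00 = £206,905.65, capped at 20% × £591,159.00 = £118,231.80
Failure-to-pay penalty = 0.25% × £591,159.00 × 14 mo = £20,690.57…
Interest: £591,159.00 × ((1 + 0.015)^14 − 1) = £591,159.00 × 0.2317557… = £137,004.4860…
Penalties + interest = £138,922.3650 + £137,004.4860… = £275,926.85

£275,926.85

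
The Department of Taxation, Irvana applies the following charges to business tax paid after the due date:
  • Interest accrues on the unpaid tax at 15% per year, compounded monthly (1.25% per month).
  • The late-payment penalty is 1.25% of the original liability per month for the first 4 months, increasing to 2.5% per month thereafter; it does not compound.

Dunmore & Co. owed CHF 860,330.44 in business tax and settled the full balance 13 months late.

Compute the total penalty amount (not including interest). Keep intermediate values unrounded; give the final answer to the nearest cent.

Penalty, months 1–4: 4 × 1.25% × CHF 860,330.44 = CHF 43,016.52…
Penalty, months 5–13: 9 × 2.5% × CHF 860,330.44 = CHF 193,574.35…
Total penalty = CHF 43,016.52… + CHF 193,574.35… = CHF 236,590.87

CHF 236,590.87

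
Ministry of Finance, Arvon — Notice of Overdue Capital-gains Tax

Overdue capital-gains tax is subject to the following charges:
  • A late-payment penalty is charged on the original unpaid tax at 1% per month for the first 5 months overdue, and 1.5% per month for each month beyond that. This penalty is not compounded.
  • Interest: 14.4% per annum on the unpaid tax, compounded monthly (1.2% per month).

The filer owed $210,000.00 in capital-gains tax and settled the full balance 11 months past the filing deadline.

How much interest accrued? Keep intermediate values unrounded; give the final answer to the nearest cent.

Interest: $210,000.00 × ((1 + 0.012)^11 − 1) = $210,000.00 × 0.1402121… = $29,444.5366…

$29,444.54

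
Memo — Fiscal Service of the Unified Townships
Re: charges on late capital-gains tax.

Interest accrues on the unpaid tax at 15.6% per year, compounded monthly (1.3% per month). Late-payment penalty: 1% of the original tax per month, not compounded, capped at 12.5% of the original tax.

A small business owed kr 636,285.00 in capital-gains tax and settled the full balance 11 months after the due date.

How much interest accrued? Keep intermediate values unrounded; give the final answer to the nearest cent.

kr 97,139.79

Interest: kr 636,285.00 × ((1 + 0.013)^11 − 1) = kr 636,285.00 × 0.1526671… = kr 97,139.7882…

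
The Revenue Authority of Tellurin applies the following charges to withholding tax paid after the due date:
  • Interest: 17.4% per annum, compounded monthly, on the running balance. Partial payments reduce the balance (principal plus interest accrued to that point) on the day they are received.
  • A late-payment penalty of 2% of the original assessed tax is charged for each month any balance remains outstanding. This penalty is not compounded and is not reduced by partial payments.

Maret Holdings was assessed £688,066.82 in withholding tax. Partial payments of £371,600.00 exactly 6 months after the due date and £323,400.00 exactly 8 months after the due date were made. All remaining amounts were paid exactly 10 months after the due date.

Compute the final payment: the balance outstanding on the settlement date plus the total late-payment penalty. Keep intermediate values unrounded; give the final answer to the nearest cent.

Monthly rate = 17.4% ÷ 12 = 1.45%
Balance at month 6: £688,066.8200 × (1 + 0.0145)^6 = £750,141.0361…
After £371,600.00 payment: £750,141.0361… − £371,600.00 = £378,541.0361…
Balance at month 8: £378,541.0361… × (1 + 0.0145)^2 = £389,598.3144…
After £323,400.00 payment: £389,598.3144… − £323,400.00 = £66,198.3144…
Balance at month 10: £66,198.3144… × (1 + 0.0145)^2 = £68,131.9837…
Penalty: 10 × 2% × £688,066.82 = £137,613.36…
Final settlement = outstanding balance + penalty = £68,131.9837… + £137,613.36… = £205,745.35

£205,745.35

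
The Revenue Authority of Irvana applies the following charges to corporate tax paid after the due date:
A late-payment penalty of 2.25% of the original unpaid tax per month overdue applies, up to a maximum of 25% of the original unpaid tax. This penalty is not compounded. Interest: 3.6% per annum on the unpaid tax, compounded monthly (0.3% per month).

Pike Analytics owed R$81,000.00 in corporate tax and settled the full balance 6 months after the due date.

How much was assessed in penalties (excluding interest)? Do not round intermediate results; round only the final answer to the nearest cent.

R$10,935.00

Penalty: 6 × 2.25% × R$81,000.00 = R$10,935.00 (below the 25% cap of R$20,250.00)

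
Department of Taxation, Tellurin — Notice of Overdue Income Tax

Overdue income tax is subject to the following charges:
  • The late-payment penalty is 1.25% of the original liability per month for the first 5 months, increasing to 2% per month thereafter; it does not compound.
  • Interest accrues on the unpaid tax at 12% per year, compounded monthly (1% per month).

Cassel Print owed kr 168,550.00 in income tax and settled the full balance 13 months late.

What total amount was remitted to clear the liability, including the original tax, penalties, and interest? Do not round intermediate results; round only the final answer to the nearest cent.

kr 229,328.00

Penalty, months 1–5: 5 × 1.25% × kr 168,550.00 = kr 10,534.38…
Penalty, months 6–13: 8 × 2% × kr 168,550.00 = kr 26,968.00
Interest: kr 168,550.00 × ((1 + 0.01)^13 − 1) = kr 168,550.00 × 0.1380933… = kr 23,275.6224…
Total = kr 168,550.00 + kr 37,502.3750 + kr 23,275.6224… = kr 229,328.00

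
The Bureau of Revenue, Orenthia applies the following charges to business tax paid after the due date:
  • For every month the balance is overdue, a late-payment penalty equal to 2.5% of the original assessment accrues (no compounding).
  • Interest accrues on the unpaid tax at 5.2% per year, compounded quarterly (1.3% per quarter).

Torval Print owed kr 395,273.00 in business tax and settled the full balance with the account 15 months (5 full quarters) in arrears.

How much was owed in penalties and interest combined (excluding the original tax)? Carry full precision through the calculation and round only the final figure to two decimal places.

kr 174,596.87

Late-payment penalty: 15 × 2.5% × kr 395,273.00 = kr 148,227.38…
Interest: kr 395,273.00 × ((1 + 0.013)^5 − 1) = kr 395,273.00 × 0.0667121… = kr 26,369.4971…
Penalties + interest = kr 148,227.3750 + kr 26,369.4971… = kr 174,596.87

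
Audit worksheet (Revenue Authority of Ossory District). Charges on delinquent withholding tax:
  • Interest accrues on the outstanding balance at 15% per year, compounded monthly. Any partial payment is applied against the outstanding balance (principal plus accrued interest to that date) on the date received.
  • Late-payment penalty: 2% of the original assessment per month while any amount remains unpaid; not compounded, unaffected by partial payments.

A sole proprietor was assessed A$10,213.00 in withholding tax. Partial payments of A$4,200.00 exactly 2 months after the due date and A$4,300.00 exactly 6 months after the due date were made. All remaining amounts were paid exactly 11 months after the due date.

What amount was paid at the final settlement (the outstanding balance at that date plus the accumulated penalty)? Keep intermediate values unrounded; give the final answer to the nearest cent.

Monthly rate = 15% ÷ 12 = 1.25%
Balance at month 2: A$10,213.0000 × (1 + 0.0125)^2 = A$10,469.9208…
After A$4,200.00 payment: A$10,469.9208… − A$4,200.00 = A$6,269.9208…
Balance at month 6: A$6,269.9208… × (1 + 0.0125)^4 = A$6,589.3440…
After A$4,300.00 payment: A$6,589.3440… − A$4,300.00 = A$2,289.3440…
Balance at month 11: A$2,289.3440… × (1 + 0.0125)^5 = A$2,436.0501…
Penalty: 11 × 2% × A$10,213.00 = A$2,246.86
Final settlement = outstanding balance + penalty = A$2,436.0501… + A$2,246.86 = A$4,682.91

A$4,682.91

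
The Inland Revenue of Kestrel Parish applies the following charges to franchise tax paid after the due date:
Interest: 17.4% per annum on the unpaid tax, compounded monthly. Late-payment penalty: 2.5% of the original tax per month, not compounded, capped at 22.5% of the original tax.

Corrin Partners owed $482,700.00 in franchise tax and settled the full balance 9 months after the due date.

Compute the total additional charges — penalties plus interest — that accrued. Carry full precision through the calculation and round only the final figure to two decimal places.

$175,379.75

Penalty (uncapped): 9 × 2.5% × $482,700.00 = $108,607.50; cap = 22.5% × $482,700.00 = $108,607.50 → penalty = $108,607.50
Interest (17.4%/yr ÷ 12 = 1.45%/month): $482,700.00 × ((1 + 0.0145)^9 − 1) = $66,772.2462…
Penalties + interest = $108,607.5000 + $66,772.2462… = $175,379.75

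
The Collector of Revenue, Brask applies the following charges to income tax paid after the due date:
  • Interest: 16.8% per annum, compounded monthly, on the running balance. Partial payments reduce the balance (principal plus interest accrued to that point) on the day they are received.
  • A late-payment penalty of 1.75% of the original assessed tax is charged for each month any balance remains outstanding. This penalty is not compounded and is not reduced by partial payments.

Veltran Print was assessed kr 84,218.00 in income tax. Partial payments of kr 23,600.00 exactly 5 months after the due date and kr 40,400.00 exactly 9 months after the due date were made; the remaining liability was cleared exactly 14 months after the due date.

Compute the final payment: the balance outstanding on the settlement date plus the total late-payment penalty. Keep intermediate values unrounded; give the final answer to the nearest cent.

kr 52,893.72

Monthly rate = 16.8% ÷ 12 = 1.4%
Balance at month 5: kr 84,218.0000 × (1 + 0.014)^5 = kr 90,280.6544…
After kr 23,600.00 payment: kr 90,280.6544… − kr 23,600.00 = kr 66,680.6544…
Balance at month 9: kr 66,680.6544… × (1 + 0.014)^4 = kr 70,493.9220…
After kr 40,400.00 payment: kr 70,493.9220… − kr 40,400.00 = kr 30,093.9220…
Balance at month 14: kr 30,093.9220… × (1 + 0.014)^5 = kr 32,260.3122…
Penalty: 14 × 1.75% × kr 84,218.00 = kr 20,633.41
Final settlement = outstanding balance + penalty = kr 32,260.3122… + kr 20,633.41 = kr 52,893.72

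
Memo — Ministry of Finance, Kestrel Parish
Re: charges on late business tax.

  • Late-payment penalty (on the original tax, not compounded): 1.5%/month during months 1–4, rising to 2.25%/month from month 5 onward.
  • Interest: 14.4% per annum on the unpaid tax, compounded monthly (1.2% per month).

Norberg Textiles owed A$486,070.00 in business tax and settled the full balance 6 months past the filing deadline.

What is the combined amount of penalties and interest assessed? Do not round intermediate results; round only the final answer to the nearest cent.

A$87,101.25

Penalty, months 1–4: 4 × 1.5% × A$486,070.00 = A$29,164.20
Penalty, months 5–6: 2 × 2.25% × A$486,070.00 = A$21,873.15
Interest: A$486,070.00 × ((1 + 0.012)^6 − 1) = A$486,070.00 × 0.0741949… = A$36,063.9017…
Penalties + interest = A$51,037.3500 + A$36,063.9017… = A$87,101.25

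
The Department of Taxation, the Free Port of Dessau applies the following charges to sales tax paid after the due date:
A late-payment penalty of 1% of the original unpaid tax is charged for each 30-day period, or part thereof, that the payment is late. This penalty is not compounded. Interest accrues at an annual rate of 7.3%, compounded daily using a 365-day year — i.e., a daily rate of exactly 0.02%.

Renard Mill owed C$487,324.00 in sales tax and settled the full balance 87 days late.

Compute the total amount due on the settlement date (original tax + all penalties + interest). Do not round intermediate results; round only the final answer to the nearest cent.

C$510,496.50

Penalty periods: ⌈87/30⌉ = 3; penalty = 3 × 1% × C$487,324.00 = C$14,619.72
Interest: C$487,324.00 × ((1 + 0.0002)^87 − 1) = C$487,324.00 × 0.01755049… = C$8,552.7757…
Total = C$487,324.00 + C$14,619.7200 + C$8,552.7757… = C$510,496.50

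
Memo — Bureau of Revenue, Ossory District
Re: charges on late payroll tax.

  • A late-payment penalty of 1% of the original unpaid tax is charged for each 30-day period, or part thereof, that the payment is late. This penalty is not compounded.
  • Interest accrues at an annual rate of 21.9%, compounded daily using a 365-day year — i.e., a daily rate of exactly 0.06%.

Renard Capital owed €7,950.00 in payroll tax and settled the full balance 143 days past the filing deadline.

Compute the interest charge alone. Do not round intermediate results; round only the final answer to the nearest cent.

€712.00

Interest: €7,950.00 × ((1 + 0.0006)^143 − 1) = €7,950.00 × 0.08956035… = €712.0048…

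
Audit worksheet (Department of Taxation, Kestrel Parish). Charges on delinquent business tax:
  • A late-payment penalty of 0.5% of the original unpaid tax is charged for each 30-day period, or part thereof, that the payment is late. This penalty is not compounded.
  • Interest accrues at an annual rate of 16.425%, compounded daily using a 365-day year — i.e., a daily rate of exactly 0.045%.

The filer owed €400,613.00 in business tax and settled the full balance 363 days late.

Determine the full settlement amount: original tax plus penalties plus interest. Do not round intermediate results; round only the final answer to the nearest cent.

€497,723.78

Penalty periods: ⌈363/30⌉ = 13; penalty = 13 × 0.5% × €400,613.00 = €26,039.85…
Interest: €400,613.00 × ((1 + 0.00045)^363 − 1) = €400,613.00 × 0.17740546… = €71,070.9346…
Total = €400,613.00 + €26,039.8450 + €71,070.9346… = €497,723.78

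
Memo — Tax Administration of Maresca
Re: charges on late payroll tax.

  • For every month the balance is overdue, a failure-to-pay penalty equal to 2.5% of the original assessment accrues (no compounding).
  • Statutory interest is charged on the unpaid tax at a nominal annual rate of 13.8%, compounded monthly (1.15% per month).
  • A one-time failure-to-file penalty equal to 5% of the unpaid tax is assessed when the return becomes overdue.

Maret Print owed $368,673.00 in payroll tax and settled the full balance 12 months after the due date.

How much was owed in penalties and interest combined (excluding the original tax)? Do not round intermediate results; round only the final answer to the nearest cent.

$183,256.99

Failure-to-file penalty: 5% × $368,673.00 = $18,433.65
Failure-to-pay penalty: 12 × 2.5% × $368,673.00 = $110,601.90
Interest: $368,673.00 × ((1 + 0.0115)^12 − 1) = $368,673.00 × 0.1470719… = $54,221.4428…
Penalties + interest = $129,035.5500 + $54,221.4428… = $183,256.99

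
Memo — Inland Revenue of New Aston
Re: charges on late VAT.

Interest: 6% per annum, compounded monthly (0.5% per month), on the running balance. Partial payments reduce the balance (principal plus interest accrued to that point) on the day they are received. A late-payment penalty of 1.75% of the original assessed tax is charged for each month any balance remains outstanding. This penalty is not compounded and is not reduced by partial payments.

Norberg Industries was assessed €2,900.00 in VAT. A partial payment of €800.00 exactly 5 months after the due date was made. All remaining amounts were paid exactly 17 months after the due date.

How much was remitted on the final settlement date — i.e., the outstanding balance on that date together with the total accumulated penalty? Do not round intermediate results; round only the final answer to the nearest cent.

€3,170.02

Balance at month 5: €2,900.0000 × (1 + 0.005)^5 = €2,973.2286…
After €800.00 payment: €2,973.2286… − €800.00 = €2,173.2286…
Balance at month 17: €2,173.2286… × (1 + 0.005)^12 = €2,307.2686…
Penalty: 17 × 1.75% × €2,900.00 = €862.75
Final settlement = outstanding balance + penalty = €2,307.2686… + €862.75 = €3,170.02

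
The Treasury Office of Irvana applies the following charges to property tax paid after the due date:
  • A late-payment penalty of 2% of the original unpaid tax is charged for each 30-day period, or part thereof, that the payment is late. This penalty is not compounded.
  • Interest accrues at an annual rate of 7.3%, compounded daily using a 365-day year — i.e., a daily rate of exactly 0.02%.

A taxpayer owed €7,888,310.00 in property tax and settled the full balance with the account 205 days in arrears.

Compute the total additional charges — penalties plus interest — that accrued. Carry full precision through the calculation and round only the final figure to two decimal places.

Penalty periods: ⌈205/30⌉ = 7; penalty = 7 × 2% × €7,888,310.00 = €1,104,363.40
Interest: €7,888,310.00 × ((1 + 0.0002)^205 − 1) = €7,888,310.00 × 0.04184783… = €330,108.6916…
Penalties + interest = €1,104,363.4000 + €330,108.6916… = €1,434,472.09

€1,434,472.09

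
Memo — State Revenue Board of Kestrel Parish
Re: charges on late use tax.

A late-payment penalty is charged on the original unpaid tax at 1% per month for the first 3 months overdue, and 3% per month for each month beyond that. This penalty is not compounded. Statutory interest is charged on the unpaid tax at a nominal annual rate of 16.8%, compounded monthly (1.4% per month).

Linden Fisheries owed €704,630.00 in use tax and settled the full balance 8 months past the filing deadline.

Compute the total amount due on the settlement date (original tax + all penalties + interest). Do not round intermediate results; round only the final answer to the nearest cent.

Penalty, months 1–3: 3 × 1% × €704,630.00 = €21,138.90
Penalty, months 4–8: 5 × 3% × €704,630.00 = €105,694.50
Interest: €704,630.00 × ((1 + 0.014)^8 − 1) = €704,630.00 × 0.1176444… = €82,895.7619…
Total = €704,630.00 + €126,833.4000 + €82,895.7619… = €914,359.16

€914,359.16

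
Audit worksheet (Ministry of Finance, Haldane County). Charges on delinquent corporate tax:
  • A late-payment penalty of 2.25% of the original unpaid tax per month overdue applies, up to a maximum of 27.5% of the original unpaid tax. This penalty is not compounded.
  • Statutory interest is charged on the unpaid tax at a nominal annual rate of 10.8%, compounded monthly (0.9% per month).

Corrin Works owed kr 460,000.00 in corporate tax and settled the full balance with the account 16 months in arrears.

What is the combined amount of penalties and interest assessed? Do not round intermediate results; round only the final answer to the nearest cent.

kr 197,404.60

Penalty (uncapped): 16 × 2.25% × kr 460,000.00 = kr 165,600.00; cap = 27.5% × kr 460,000.00 = kr 126,500.00 → penalty = kr 126,500.00
Interest: kr 460,000.00 × ((1 + 0.009)^16 − 1) = kr 460,000.00 × 0.1541404… = kr 70,904.6039…
Penalties + interest = kr 126,500.0000 + kr 70,904.6039… = kr 197,404.60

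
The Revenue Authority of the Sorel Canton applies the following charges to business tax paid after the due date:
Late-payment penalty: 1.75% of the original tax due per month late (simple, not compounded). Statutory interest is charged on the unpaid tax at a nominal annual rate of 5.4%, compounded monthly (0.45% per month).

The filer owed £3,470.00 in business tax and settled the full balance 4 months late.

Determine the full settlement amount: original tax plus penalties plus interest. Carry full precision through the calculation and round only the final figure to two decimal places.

£3,775.78

Late-payment penalty: 4 × 1.75% × £3,470.00 = £242.90
Interest: £3,470.00 × ((1 + 0.0045)^4 − 1) = £3,470.00 × 0.0181219… = £62.8829…
Total = £3,470.00 + £242.9000 + £62.8829… = £3,775.78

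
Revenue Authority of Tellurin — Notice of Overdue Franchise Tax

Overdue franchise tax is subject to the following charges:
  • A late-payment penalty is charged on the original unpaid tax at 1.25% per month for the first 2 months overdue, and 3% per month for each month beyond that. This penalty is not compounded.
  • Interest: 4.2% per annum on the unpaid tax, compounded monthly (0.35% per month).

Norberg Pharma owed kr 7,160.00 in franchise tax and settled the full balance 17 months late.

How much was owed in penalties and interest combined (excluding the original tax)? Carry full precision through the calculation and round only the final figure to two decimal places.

Penalty, months 1–2: 2 × 1.25% × kr 7,160.00 = kr 179.00
Penalty, months 3–17: 15 × 3% × kr 7,160.00 = kr 3,222.00
Interest: kr 7,160.00 × ((1 + 0.0035)^17 − 1) = kr 7,160.00 × 0.0611955… = kr 438.1599…
Penalties + interest = kr 3,401.0000 + kr 438.1599… = kr 3,839.16

kr 3,839.16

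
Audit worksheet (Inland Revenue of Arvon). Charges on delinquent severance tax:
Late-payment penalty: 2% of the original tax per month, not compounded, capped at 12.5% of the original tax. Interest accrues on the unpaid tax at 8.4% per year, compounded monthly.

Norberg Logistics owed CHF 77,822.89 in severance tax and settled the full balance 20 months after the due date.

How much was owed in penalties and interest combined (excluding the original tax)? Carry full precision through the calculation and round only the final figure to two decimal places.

Penalty (uncapped): 20 × 2% × CHF 77,822.89 = CHF 31,129.16…; cap = 12.5% × CHF 77,822.89 = CHF 9,727.86… → penalty = CHF 9,727.86…
Interest (8.4%/yr ÷ 12 = 0.7%/month): CHF 77,822.89 × ((1 + 0.007)^20 − 1) = CHF 11,651.0920…
Penalties + interest = CHF 9,727.8613… + CHF 11,651.0920… = CHF 21,378.95

CHF 21,378.95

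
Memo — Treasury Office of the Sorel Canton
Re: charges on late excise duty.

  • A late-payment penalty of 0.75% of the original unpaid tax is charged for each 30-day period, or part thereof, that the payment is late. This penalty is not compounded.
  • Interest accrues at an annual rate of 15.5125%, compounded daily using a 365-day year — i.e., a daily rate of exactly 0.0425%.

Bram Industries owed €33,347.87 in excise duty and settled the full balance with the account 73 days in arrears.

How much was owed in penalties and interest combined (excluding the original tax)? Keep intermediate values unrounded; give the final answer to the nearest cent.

€1,800.93

Penalty periods: ⌈73/30⌉ = 3; penalty = 3 × 0.75% × €33,347.87 = €750.33…
Interest: €33,347.87 × ((1 + 0.000425)^73 − 1) = €33,347.87 × 0.03150449… = €1,050.6077…
Penalties + interest = €750.3271… + €1,050.6077… = €1,800.93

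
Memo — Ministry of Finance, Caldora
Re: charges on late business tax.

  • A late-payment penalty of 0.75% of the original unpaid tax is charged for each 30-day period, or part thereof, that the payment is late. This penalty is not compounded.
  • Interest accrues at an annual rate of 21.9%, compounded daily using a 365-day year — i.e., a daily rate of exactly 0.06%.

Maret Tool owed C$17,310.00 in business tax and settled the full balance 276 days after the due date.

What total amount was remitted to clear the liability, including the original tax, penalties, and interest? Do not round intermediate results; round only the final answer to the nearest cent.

C$21,724.78

Penalty periods: ⌈276/30⌉ = 10; penalty = 10 × 0.75% × C$17,310.00 = C$1,298.25
Interest: C$17,310.00 × ((1 + 0.0006)^276 − 1) = C$17,310.00 × 0.18004236… = C$3,116.5333…
Total = C$17,310.00 + C$1,298.2500 + C$3,116.5333… = C$21,724.78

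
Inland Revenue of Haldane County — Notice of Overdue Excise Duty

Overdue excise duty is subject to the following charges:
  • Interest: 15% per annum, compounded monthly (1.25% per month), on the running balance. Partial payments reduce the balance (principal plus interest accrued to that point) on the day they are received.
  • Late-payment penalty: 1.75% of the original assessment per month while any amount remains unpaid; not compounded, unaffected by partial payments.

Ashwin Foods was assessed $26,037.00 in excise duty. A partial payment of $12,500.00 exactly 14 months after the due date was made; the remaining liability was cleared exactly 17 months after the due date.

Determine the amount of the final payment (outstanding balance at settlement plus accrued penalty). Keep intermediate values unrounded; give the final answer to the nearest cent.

$26,930.67

Balance at month 14: $26,037.0000 × (1 + 0.0125)^14 = $30,982.8518…
After $12,500.00 payment: $30,982.8518… − $12,500.00 = $18,482.8518…
Balance at month 17: $18,482.8518… × (1 + 0.0125)^3 = $19,184.6587…
Penalty: 17 × 1.75% × $26,037.00 = $7,746.01…
Final settlement = outstanding balance + penalty = $19,184.6587… + $7,746.01… = $26,930.67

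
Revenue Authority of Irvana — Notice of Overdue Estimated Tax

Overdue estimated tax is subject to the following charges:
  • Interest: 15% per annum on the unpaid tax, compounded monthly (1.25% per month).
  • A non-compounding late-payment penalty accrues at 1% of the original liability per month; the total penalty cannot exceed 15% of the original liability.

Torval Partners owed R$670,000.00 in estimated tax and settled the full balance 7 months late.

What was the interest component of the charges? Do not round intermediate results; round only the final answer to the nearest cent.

Interest: R$670,000.00 × ((1 + 0.0125)^7 − 1) = R$670,000.00 × 0.0908505… = R$60,869.8151…

R$60,869.82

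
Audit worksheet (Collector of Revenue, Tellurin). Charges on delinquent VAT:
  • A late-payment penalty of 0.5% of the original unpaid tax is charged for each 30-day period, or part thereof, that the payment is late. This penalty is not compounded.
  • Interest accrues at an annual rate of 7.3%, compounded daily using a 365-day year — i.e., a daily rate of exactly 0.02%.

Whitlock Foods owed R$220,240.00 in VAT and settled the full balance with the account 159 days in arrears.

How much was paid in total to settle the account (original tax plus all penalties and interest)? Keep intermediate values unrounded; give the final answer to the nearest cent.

Penalty periods: ⌈159/30⌉ = 6; penalty = 6 × 0.5% × R$220,240.00 = R$6,607.20
Interest: R$220,240.00 × ((1 + 0.0002)^159 − 1) = R$220,240.00 × 0.03230774… = R$7,115.4567…
Total = R$220,240.00 + R$6,607.2000 + R$7,115.4567… = R$233,962.66

R$233,962.66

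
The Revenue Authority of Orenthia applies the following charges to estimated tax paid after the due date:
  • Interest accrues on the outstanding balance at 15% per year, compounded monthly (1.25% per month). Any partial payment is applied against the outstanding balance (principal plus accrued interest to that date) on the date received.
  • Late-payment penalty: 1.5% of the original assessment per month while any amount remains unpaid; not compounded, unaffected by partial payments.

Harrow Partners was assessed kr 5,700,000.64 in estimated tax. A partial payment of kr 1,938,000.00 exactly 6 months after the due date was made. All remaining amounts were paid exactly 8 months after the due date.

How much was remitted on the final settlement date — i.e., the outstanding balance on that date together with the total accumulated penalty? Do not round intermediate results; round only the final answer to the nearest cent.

kr 4,992,818.75

Balance at month 6: kr 5,700,000.6400 × (1 + 0.0125)^6 = kr 6,141,084.8186…
After kr 1,938,000.00 payment: kr 6,141,084.8186… − kr 1,938,000.00 = kr 4,203,084.8186…
Balance at month 8: kr 4,203,084.8186… × (1 + 0.0125)^2 = kr 4,308,818.6711…
Penalty: 8 × 1.5% × kr 5,700,000.64 = kr 684,000.08…
Final settlement = outstanding balance + penalty = kr 4,308,818.6711… + kr 684,000.08… = kr 4,992,818.75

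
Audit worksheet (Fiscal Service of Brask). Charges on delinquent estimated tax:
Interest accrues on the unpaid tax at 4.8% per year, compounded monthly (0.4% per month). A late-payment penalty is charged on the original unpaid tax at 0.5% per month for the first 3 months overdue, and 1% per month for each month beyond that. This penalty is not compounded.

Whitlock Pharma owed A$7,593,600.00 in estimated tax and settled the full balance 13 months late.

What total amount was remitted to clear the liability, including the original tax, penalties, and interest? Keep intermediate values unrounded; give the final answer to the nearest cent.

A$8,871,348.41

Penalty, months 1–3: 3 × 0.5% × A$7,593,600.00 = A$113,904.00
Penalty, months 4–13: 10 × 1% × A$7,593,600.00 = A$759,360.00
Interest: A$7,593,600.00 × ((1 + 0.004)^13 − 1) = A$7,593,600.00 × 0.0532665… = A$404,484.4060…
Total = A$7,593,600.00 + A$873,264.0000 + A$404,484.4060… = A$8,871,348.41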